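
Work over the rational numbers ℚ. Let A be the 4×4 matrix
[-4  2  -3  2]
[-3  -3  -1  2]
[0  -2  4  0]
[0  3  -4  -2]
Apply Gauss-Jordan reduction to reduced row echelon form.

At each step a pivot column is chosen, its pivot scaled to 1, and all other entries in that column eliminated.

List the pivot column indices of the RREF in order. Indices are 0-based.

pivot columns: 0, 1, 2, 3

pivot(0,0)=-4: scale R0 → (1, -1/2, 3/4, -1/2)
  clear (1,0): R1 −= (-3)R0 → (0, -9/2, 5/4, 1/2)
pivot(1,1)=-9/2: scale R1 → (0, 1, -5/18, -1/9)
  clear (0,1): R0 −= (-1/2)R1 → (1, 0, 11/18, -5/9)
  clear (2,1): R2 −= (-2)R1 → (0, 0, 31/9, -2/9)
  clear (3,1): R3 −= (3)R1 → (0, 0, -19/6, -5/3)
pivot(2,2)=31/9: scale R2 → (0, 0, 1, -2/31)
  clear (0,2): R0 −= (11/18)R2 → (1, 0, 0, -16/31)
  clear (1,2): R1 −= (-5/18)R2 → (0, 1, 0, -4/31)
  clear (3,2): R3 −= (-19/6)R2 → (0, 0, 0, -58/31)
pivot(3,3)=-58/31: scale R3 → (0, 0, 0, 1)
  clear (0,3): R0 −= (-16/31)R3 → (1, 0, 0, 0)
  clear (1,3): R1 −= (-4/31)R3 → (0, 1, 0, 0)
  clear (2,3): R2 −= (-2/31)R3 → (0, 0, 1, 0)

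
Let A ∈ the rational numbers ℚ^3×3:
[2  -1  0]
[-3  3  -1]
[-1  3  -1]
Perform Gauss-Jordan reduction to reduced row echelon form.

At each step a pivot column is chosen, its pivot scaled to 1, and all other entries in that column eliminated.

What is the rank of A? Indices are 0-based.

[1] R0 /= 2  ⇒  (1, -1/2, 0)
     R1 -= -3·R0  ⇒  (0, 3/2, -1)
     R2 -= -1·R0  ⇒  (0, 5/2, -1)
[2] R1 /= 3/2  ⇒  (0, 1, -2/3)
     R0 -= -1/2·R1  ⇒  (1, 0, -1/3)
     R2 -= 5/2·R1  ⇒  (0, 0, 2/3)
[3] R2 /= 2/3  ⇒  (0, 0, 1)
     R0 -= -1/3·R2  ⇒  (1, 0, 0)
     R1 -= -2/3·R2  ⇒  (0, 1, 0)

rank = 3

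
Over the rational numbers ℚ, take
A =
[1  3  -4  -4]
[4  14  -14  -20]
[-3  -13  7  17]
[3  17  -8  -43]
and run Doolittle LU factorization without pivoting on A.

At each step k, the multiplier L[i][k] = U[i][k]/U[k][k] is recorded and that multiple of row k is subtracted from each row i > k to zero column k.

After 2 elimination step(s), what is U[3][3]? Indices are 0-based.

Step 1: pivot at (0,0) is 1.
  row1 ← row1 − (4)·row0  ⇒  L[1][0]=4, U row1=(0, 2, 2, -4)
  row2 ← row2 − (-3)·row0  ⇒  L[2][0]=-3, U row2=(0, -4, -5, 5)
  row3 ← row3 − (3)·row0  ⇒  L[3][0]=3, U row3=(0, 8, 4, -31)
Step 2: pivot at (1,1) is 2.
  row2 ← row2 − (-2)·row1  ⇒  L[2][1]=-2, U row2=(0, 0, -1, -3)
  row3 ← row3 − (4)·row1  ⇒  L[3][1]=4, U row3=(0, 0, -4, -15)

U[3][3] = -15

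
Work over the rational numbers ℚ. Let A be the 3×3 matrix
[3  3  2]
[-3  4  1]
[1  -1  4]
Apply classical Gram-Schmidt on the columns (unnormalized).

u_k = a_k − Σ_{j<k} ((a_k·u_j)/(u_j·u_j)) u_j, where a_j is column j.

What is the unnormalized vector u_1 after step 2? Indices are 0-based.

Step 1: u_0 = a_0 = (3, -3, 1).
Step 2: u_1 = a_1 − (-4/19)·u_0 = (69/19, 64/19, -15/19).

u_1 = (69/19, 64/19, -15/19)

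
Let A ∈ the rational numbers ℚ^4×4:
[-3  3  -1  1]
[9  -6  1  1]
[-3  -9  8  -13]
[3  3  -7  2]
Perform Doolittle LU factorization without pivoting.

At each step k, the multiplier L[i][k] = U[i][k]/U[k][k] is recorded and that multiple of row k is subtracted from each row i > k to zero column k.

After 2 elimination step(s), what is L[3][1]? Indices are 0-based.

L[3][1] = 2

Step 1: pivot at (0,0) is -3.
  row1 ← row1 − (-3)·row0  ⇒  L[1][0]=-3, U row1=(0, 3, -2, 4)
  row2 ← row2 − (1)·row0  ⇒  L[2][0]=1, U row2=(0, -12, 9, -14)
  row3 ← row3 − (-1)·row0  ⇒  L[3][0]=-1, U row3=(0, 6, -8, 3)
Step 2: pivot at (1,1) is 3.
  row2 ← row2 − (-4)·row1  ⇒  L[2][1]=-4, U row2=(0, 0, 1, 2)
  row3 ← row3 − (2)·row1  ⇒  L[3][1]=2, U row3=(0, 0, -4, -5)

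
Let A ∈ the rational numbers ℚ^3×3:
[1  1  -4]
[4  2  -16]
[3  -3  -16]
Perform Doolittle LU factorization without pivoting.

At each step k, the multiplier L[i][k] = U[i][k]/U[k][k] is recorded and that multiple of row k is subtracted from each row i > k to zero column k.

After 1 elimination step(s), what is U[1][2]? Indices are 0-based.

U[1][2] = 0

[col 0] pivot 1
  R1 -= 4*R0 → (0, -2, 0)  (L[1][0] := 4)
  R2 -= 3*R0 → (0, -6, -4)  (L[2][0] := 3)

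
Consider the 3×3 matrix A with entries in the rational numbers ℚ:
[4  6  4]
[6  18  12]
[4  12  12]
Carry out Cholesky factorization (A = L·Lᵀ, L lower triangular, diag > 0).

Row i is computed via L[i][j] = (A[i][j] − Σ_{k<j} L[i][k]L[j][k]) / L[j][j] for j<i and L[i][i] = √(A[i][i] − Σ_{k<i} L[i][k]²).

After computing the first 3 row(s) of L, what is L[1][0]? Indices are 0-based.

L[1][0] = 3

Step 1: L[0][0] = √(4) = 2.
  L[1][0] = (6) / L[0][0] = 3.
Step 2: L[1][1] = √(9) = 3.
  L[2][0] = (4) / L[0][0] = 2.
  L[2][1] = (6) / L[1][1] = 2.
Step 3: L[2][2] = √(4) = 2.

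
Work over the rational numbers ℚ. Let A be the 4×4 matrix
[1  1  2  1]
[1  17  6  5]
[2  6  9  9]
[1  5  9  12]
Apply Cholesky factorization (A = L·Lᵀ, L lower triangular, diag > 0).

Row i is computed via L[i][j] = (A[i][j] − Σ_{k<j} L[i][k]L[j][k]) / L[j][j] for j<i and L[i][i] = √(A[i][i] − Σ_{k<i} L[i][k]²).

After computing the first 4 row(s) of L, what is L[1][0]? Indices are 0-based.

Step 1: L[0][0] = √(1) = 1.
  L[1][0] = (1) / L[0][0] = 1.
Step 2: L[1][1] = √(16) = 4.
  L[2][0] = (2) / L[0][0] = 2.
  L[2][1] = (4) / L[1][1] = 1.
Step 3: L[2][2] = √(4) = 2.
  L[3][0] = (1) / L[0][0] = 1.
  L[3][1] = (4) / L[1][1] = 1.
  L[3][2] = (6) / L[2][2] = 3.
Step 4: L[3][3] = √(1) = 1.

L[1][0] = 1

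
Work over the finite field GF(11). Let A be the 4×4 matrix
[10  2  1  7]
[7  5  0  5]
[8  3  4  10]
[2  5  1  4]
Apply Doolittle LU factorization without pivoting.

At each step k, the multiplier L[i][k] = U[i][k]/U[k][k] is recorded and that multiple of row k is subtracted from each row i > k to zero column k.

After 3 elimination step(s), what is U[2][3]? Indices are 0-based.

[col 0] pivot 10
  R1 -= 4*R0 → (0, 8, 7, 10)  (L[1][0] := 4)
  R2 -= 3*R0 → (0, 8, 1, 0)  (L[2][0] := 3)
  R3 -= 9*R0 → (0, 9, 3, 7)  (L[3][0] := 9)
[col 1] pivot 8
  R2 -= 1*R1 → (0, 0, 5, 1)  (L[2][1] := 1)
  R3 -= 8*R1 → (0, 0, 2, 4)  (L[3][1] := 8)
[col 2] pivot 5
  R3 -= 7*R2 → (0, 0, 0, 8)  (L[3][2] := 7)

U[2][3] = 1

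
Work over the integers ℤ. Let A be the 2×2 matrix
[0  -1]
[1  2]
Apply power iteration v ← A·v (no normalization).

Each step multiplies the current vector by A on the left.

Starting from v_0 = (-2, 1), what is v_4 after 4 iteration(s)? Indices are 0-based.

v_4 = (2, -3)

v_0 = (-2, 1).
v_1 = A·v_0 = (-1, 0).
v_2 = A·v_1 = (0, -1).
v_3 = A·v_2 = (1, -2).
v_4 = A·v_3 = (2, -3).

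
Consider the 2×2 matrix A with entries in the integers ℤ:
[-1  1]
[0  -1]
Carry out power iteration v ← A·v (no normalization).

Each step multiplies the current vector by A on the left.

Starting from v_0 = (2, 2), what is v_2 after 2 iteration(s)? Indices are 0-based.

v_2 = (-2, 2)

v_0 = (2, 2).
v_1 = A·v_0 = (0, -2).
v_2 = A·v_1 = (-2, 2).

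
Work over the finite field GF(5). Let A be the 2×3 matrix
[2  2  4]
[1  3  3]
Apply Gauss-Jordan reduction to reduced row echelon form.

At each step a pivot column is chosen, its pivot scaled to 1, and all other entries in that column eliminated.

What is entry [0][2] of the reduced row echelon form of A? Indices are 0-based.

M[0][2] = 4

[1] R0 /= 2  ⇒  (1, 1, 2)
     R1 -= 1·R0  ⇒  (0, 2, 1)
[2] R1 /= 2  ⇒  (0, 1, 3)
     R0 -= 1·R1  ⇒  (1, 0, 4)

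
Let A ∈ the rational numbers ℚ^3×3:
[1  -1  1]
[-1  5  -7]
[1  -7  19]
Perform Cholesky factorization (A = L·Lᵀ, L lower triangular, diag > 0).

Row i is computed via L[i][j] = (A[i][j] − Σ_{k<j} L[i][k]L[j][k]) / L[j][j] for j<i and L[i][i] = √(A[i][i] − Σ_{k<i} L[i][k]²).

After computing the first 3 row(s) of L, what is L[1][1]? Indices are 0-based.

Step 1: L[0][0] = √(1) = 1.
  L[1][0] = (-1) / L[0][0] = -1.
Step 2: L[1][1] = √(4) = 2.
  L[2][0] = (1) / L[0][0] = 1.
  L[2][1] = (-6) / L[1][1] = -3.
Step 3: L[2][2] = √(9) = 3.

L[1][1] = 2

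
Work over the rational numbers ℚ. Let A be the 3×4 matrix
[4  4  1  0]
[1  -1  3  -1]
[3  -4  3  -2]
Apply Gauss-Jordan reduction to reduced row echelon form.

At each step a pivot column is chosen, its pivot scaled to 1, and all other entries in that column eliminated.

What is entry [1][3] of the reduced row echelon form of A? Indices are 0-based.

[1] R0 /= 4  ⇒  (1, 1, 1/4, 0)
     R1 -= 1·R0  ⇒  (0, -2, 11/4, -1)
     R2 -= 3·R0  ⇒  (0, -7, 9/4, -2)
[2] R1 /= -2  ⇒  (0, 1, -11/8, 1/2)
     R0 -= 1·R1  ⇒  (1, 0, 13/8, -1/2)
     R2 -= -7·R1  ⇒  (0, 0, -59/8, 3/2)
[3] R2 /= -59/8  ⇒  (0, 0, 1, -12/59)
     R0 -= 13/8·R2  ⇒  (1, 0, 0, -10/59)
     R1 -= -11/8·R2  ⇒  (0, 1, 0, 13/59)

M[1][3] = 13/59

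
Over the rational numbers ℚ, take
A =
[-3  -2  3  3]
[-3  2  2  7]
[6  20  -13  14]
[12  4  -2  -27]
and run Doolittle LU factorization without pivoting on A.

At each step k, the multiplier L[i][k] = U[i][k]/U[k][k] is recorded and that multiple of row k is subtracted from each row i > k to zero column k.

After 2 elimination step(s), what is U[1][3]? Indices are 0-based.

Step 1: pivot at (0,0) is -3.
  row1 ← row1 − (1)·row0  ⇒  L[1][0]=1, U row1=(0, 4, -1, 4)
  row2 ← row2 − (-2)·row0  ⇒  L[2][0]=-2, U row2=(0, 16, -7, 20)
  row3 ← row3 − (-4)·row0  ⇒  L[3][0]=-4, U row3=(0, -4, 10, -15)
Step 2: pivot at (1,1) is 4.
  row2 ← row2 − (4)·row1  ⇒  L[2][1]=4, U row2=(0, 0, -3, 4)
  row3 ← row3 − (-1)·row1  ⇒  L[3][1]=-1, U row3=(0, 0, 9, -11)

U[1][3] = 4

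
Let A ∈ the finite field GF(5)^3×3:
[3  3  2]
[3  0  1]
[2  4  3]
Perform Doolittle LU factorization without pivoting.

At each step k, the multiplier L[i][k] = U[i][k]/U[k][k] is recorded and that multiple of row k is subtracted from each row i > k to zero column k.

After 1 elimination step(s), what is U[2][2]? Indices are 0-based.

U[2][2] = 0

Step 1: pivot at (0,0) is 3.
  row1 ← row1 − (1)·row0  ⇒  L[1][0]=1, U row1=(0, 2, 4)
  row2 ← row2 − (4)·row0  ⇒  L[2][0]=4, U row2=(0, 2, 0)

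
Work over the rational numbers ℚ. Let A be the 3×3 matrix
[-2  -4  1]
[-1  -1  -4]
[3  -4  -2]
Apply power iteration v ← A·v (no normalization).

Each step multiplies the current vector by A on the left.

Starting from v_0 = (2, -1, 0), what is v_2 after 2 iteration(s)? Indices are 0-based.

v_2 = (14, -39, -16)

v_0 = (2, -1, 0).
v_1 = A·v_0 = (0, -1, 10).
v_2 = A·v_1 = (14, -39, -16).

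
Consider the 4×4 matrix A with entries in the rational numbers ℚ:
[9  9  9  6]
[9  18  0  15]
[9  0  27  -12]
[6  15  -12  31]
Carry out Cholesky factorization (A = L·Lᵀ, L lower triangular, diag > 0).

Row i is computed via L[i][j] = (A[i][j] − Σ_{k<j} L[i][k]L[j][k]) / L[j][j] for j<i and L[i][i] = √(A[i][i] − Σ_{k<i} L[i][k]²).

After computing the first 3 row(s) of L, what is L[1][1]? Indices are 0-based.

L[1][1] = 3

Step 1: L[0][0] = √(9) = 3.
  L[1][0] = (9) / L[0][0] = 3.
Step 2: L[1][1] = √(9) = 3.
  L[2][0] = (9) / L[0][0] = 3.
  L[2][1] = (-9) / L[1][1] = -3.
Step 3: L[2][2] = √(9) = 3.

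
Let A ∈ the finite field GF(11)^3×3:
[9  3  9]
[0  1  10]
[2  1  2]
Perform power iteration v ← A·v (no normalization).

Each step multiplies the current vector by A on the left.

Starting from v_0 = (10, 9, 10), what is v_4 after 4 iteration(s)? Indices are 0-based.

v_4 = (4, 3, 7)

v_0 = (10, 9, 10).
v_1 = A·v_0 = (9, 10, 5).
v_2 = A·v_1 = (2, 5, 5).
v_3 = A·v_2 = (1, 0, 8).
v_4 = A·v_3 = (4, 3, 7).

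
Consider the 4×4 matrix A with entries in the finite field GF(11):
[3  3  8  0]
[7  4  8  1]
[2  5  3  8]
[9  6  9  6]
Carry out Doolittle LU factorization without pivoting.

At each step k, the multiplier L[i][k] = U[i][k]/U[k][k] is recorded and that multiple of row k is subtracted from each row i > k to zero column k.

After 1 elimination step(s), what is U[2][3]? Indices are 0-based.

U[2][3] = 8

k=0: U[0][0]=3
  eliminate (1,0): mult=6, new row 1: (0, 8, 4, 1); set L[1][0]=6
  eliminate (2,0): mult=8, new row 2: (0, 3, 5, 8); set L[2][0]=8
  eliminate (3,0): mult=3, new row 3: (0, 8, 7, 6); set L[3][0]=3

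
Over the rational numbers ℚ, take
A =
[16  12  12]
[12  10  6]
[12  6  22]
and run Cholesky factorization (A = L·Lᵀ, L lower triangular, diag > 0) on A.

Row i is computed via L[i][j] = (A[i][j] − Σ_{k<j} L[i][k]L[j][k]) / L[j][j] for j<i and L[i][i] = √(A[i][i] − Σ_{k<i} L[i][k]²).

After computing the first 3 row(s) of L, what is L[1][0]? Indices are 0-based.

L[1][0] = 3

Step 1: L[0][0] = √(16) = 4.
  L[1][0] = (12) / L[0][0] = 3.
Step 2: L[1][1] = √(1) = 1.
  L[2][0] = (12) / L[0][0] = 3.
  L[2][1] = (-3) / L[1][1] = -3.
Step 3: L[2][2] = √(4) = 2.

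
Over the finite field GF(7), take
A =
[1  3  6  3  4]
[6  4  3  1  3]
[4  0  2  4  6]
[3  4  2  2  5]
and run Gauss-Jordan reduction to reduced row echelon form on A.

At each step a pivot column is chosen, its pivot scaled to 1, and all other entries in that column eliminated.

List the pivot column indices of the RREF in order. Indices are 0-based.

pivot columns: 0, 1, 2, 3

pivot(0,0)=1: scale R0 → (1, 3, 6, 3, 4)
  clear (1,0): R1 −= (6)R0 → (0, 0, 2, 4, 0)
  clear (2,0): R2 −= (4)R0 → (0, 2, 6, 6, 4)
  clear (3,0): R3 −= (3)R0 → (0, 2, 5, 0, 0)
pivot(1,1): swap R1↔R2
pivot(1,1)=2: scale R1 → (0, 1, 3, 3, 2)
  clear (0,1): R0 −= (3)R1 → (1, 0, 4, 1, 5)
  clear (3,1): R3 −= (2)R1 → (0, 0, 6, 1, 3)
pivot(2,2)=2: scale R2 → (0, 0, 1, 2, 0)
  clear (0,2): R0 −= (4)R2 → (1, 0, 0, 0, 5)
  clear (1,2): R1 −= (3)R2 → (0, 1, 0, 4, 2)
  clear (3,2): R3 −= (6)R2 → (0, 0, 0, 3, 3)
pivot(3,3)=3: scale R3 → (0, 0, 0, 1, 1)
  clear (1,3): R1 −= (4)R3 → (0, 1, 0, 0, 5)
  clear (2,3): R2 −= (2)R3 → (0, 0, 1, 0, 5)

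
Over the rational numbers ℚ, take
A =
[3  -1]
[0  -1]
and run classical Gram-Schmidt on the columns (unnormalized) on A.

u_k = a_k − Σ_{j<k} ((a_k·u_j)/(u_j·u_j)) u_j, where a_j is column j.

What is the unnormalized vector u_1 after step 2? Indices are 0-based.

Step 1: u_0 = a_0 = (3, 0).
Step 2: u_1 = a_1 − (-1/3)·u_0 = (0, -1).

u_1 = (0, -1)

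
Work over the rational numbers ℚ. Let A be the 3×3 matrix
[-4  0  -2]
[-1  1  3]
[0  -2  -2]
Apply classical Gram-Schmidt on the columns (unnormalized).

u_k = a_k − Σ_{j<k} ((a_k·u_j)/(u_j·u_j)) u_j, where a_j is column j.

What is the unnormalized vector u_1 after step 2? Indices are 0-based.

Step 1: u_0 = a_0 = (-4, -1, 0).
Step 2: u_1 = a_1 − (-1/17)·u_0 = (-4/17, 16/17, -2).

u_1 = (-4/17, 16/17, -2)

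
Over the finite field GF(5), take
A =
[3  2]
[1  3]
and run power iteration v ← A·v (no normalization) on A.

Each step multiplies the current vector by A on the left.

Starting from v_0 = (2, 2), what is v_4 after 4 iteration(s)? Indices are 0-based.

v_0 = (2, 2).
v_1 = A·v_0 = (0, 3).
v_2 = A·v_1 = (1, 4).
v_3 = A·v_2 = (1, 3).
v_4 = A·v_3 = (4, 0).

v_4 = (4, 0)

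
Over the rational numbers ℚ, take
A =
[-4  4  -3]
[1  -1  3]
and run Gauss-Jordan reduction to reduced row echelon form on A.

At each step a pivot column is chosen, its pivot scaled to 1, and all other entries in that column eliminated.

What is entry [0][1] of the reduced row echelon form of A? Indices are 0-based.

step 1: normalize row 0 (÷-4) = (1, -1, 3/4)
  row 1: subtract 1×row0 = (0, 0, 9/4)
skip col 1 (zero from row 1)
step 2: normalize row 1 (÷9/4) = (0, 0, 1)
  row 0: subtract 3/4×row1 = (1, -1, 0)

M[0][1] = -1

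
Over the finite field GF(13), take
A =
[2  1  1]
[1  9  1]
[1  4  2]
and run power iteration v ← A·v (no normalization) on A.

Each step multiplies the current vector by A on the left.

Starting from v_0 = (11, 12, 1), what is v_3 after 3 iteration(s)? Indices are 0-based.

v_0 = (11, 12, 1).
v_1 = A·v_0 = (9, 3, 9).
v_2 = A·v_1 = (4, 6, 0).
v_3 = A·v_2 = (1, 6, 2).

v_3 = (1, 6, 2)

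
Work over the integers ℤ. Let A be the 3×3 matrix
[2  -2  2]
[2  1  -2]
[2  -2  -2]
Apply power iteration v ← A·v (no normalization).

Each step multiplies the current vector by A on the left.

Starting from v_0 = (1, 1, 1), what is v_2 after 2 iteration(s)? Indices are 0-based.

v_2 = (-2, 9, 6)

v_0 = (1, 1, 1).
v_1 = A·v_0 = (2, 1, -2).
v_2 = A·v_1 = (-2, 9, 6).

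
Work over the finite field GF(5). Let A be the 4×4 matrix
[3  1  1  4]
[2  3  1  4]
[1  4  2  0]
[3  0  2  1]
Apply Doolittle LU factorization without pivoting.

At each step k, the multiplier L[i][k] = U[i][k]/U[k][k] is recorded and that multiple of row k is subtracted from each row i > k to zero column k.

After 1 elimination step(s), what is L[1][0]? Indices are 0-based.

Step 1: pivot at (0,0) is 3.
  row1 ← row1 − (4)·row0  ⇒  L[1][0]=4, U row1=(0, 4, 2, 3)
  row2 ← row2 − (2)·row0  ⇒  L[2][0]=2, U row2=(0, 2, 0, 2)
  row3 ← row3 − (1)·row0  ⇒  L[3][0]=1, U row3=(0, 4, 1, 2)

L[1][0] = 4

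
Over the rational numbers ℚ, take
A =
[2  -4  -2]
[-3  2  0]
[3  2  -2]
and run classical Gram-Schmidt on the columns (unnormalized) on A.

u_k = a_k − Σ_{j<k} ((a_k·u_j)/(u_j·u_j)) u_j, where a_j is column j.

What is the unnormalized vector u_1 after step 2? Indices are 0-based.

u_1 = (-36/11, 10/11, 34/11)

Step 1: u_0 = a_0 = (2, -3, 3).
Step 2: u_1 = a_1 − (-4/11)·u_0 = (-36/11, 10/11, 34/11).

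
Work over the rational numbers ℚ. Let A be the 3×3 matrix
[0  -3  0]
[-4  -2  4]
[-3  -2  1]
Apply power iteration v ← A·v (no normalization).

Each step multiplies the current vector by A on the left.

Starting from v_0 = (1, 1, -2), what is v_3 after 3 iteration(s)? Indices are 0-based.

v_3 = (-36, -72, -120)

v_0 = (1, 1, -2).
v_1 = A·v_0 = (-3, -14, -7).
v_2 = A·v_1 = (42, 12, 30).
v_3 = A·v_2 = (-36, -72, -120).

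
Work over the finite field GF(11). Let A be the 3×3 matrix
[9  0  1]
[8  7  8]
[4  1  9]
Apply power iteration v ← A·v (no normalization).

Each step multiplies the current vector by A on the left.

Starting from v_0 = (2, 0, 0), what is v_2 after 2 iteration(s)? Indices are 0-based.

v_0 = (2, 0, 0).
v_1 = A·v_0 = (7, 5, 8).
v_2 = A·v_1 = (5, 1, 6).

v_2 = (5, 1, 6)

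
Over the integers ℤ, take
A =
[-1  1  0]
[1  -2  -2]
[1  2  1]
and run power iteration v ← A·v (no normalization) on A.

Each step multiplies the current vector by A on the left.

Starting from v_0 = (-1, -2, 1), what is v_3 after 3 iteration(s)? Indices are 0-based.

v_3 = (3, -2, 9)

v_0 = (-1, -2, 1).
v_1 = A·v_0 = (-1, 1, -4).
v_2 = A·v_1 = (2, 5, -3).
v_3 = A·v_2 = (3, -2, 9).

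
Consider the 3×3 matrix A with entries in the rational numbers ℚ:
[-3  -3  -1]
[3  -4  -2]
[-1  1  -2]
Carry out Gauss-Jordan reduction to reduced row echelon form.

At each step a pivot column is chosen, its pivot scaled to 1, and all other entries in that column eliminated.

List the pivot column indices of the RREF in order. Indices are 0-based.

pivot(0,0)=-3: scale R0 → (1, 1, 1/3)
  clear (1,0): R1 −= (3)R0 → (0, -7, -3)
  clear (2,0): R2 −= (-1)R0 → (0, 2, -5/3)
pivot(1,1)=-7: scale R1 → (0, 1, 3/7)
  clear (0,1): R0 −= (1)R1 → (1, 0, -2/21)
  clear (2,1): R2 −= (2)R1 → (0, 0, -53/21)
pivot(2,2)=-53/21: scale R2 → (0, 0, 1)
  clear (0,2): R0 −= (-2/21)R2 → (1, 0, 0)
  clear (1,2): R1 −= (3/7)R2 → (0, 1, 0)

pivot columns: 0, 1, 2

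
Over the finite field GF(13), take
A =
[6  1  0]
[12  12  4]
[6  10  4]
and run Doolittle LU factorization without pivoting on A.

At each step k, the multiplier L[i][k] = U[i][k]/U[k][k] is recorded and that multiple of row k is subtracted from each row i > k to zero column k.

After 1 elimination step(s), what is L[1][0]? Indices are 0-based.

L[1][0] = 2

[col 0] pivot 6
  R1 -= 2*R0 → (0, 10, 4)  (L[1][0] := 2)
  R2 -= 1*R0 → (0, 9, 4)  (L[2][0] := 1)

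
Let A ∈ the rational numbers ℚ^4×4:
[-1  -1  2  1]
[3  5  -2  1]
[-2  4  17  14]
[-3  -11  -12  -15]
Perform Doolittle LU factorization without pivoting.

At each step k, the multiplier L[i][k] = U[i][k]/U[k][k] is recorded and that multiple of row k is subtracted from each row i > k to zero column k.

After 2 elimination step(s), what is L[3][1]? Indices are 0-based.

L[3][1] = -4

Step 1: pivot at (0,0) is -1.
  row1 ← row1 − (-3)·row0  ⇒  L[1][0]=-3, U row1=(0, 2, 4, 4)
  row2 ← row2 − (2)·row0  ⇒  L[2][0]=2, U row2=(0, 6, 13, 12)
  row3 ← row3 − (3)·row0  ⇒  L[3][0]=3, U row3=(0, -8, -18, -18)
Step 2: pivot at (1,1) is 2.
  row2 ← row2 − (3)·row1  ⇒  L[2][1]=3, U row2=(0, 0, 1, 0)
  row3 ← row3 − (-4)·row1  ⇒  L[3][1]=-4, U row3=(0, 0, -2, -2)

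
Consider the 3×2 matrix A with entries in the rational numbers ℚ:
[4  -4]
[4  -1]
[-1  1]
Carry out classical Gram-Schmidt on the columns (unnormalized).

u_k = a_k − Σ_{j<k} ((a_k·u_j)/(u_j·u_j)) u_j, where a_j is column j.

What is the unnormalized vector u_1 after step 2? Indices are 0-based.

u_1 = (-16/11, 17/11, 4/11)

Step 1: u_0 = a_0 = (4, 4, -1).
Step 2: u_1 = a_1 − (-7/11)·u_0 = (-16/11, 17/11, 4/11).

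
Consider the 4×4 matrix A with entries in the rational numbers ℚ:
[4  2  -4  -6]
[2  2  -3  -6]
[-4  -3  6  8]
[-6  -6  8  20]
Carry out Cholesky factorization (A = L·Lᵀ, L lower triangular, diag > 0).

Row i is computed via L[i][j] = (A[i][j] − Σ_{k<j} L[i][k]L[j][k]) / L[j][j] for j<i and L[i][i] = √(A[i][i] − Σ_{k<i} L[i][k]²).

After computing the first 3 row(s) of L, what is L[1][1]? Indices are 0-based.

Step 1: L[0][0] = √(4) = 2.
  L[1][0] = (2) / L[0][0] = 1.
Step 2: L[1][1] = √(1) = 1.
  L[2][0] = (-4) / L[0][0] = -2.
  L[2][1] = (-1) / L[1][1] = -1.
Step 3: L[2][2] = √(1) = 1.

L[1][1] = 1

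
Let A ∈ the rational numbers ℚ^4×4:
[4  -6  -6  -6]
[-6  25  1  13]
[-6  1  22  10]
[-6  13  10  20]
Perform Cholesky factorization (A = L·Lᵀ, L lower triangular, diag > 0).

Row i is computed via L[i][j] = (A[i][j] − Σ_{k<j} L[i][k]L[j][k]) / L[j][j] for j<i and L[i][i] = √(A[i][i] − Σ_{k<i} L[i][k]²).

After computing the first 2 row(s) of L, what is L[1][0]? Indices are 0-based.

Step 1: L[0][0] = √(4) = 2.
  L[1][0] = (-6) / L[0][0] = -3.
Step 2: L[1][1] = √(16) = 4.

L[1][0] = -3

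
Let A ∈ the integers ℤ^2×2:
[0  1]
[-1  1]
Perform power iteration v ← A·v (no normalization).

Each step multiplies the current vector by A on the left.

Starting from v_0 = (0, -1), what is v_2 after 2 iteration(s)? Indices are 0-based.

v_2 = (-1, 0)

v_0 = (0, -1).
v_1 = A·v_0 = (-1, -1).
v_2 = A·v_1 = (-1, 0).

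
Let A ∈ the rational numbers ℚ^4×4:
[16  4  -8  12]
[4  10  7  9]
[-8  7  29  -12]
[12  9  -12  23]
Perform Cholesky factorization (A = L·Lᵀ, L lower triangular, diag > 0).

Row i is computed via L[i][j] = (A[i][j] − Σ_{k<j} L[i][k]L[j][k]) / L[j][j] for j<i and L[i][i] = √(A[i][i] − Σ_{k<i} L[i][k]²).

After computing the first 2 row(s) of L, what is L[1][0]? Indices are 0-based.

Step 1: L[0][0] = √(16) = 4.
  L[1][0] = (4) / L[0][0] = 1.
Step 2: L[1][1] = √(9) = 3.

L[1][0] = 1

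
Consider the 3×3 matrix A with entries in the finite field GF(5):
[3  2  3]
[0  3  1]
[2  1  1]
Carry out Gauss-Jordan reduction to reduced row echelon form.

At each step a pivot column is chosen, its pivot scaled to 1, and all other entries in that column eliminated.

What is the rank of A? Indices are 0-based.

rank = 3

pivot(0,0)=3: scale R0 → (1, 4, 1)
  clear (2,0): R2 −= (2)R0 → (0, 3, 4)
pivot(1,1)=3: scale R1 → (0, 1, 2)
  clear (0,1): R0 −= (4)R1 → (1, 0, 3)
  clear (2,1): R2 −= (3)R1 → (0, 0, 3)
pivot(2,2)=3: scale R2 → (0, 0, 1)
  clear (0,2): R0 −= (3)R2 → (1, 0, 0)
  clear (1,2): R1 −= (2)R2 → (0, 1, 0)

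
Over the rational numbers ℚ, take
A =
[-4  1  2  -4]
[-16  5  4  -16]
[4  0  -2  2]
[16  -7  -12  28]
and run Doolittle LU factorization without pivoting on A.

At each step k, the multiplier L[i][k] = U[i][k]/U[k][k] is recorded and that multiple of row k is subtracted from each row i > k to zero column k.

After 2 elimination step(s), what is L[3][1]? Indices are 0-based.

k=0: U[0][0]=-4
  eliminate (1,0): mult=4, new row 1: (0, 1, -4, 0); set L[1][0]=4
  eliminate (2,0): mult=-1, new row 2: (0, 1, 0, -2); set L[2][0]=-1
  eliminate (3,0): mult=-4, new row 3: (0, -3, -4, 12); set L[3][0]=-4
k=1: U[1][1]=1
  eliminate (2,1): mult=1, new row 2: (0, 0, 4, -2); set L[2][1]=1
  eliminate (3,1): mult=-3, new row 3: (0, 0, -16, 12); set L[3][1]=-3

L[3][1] = -3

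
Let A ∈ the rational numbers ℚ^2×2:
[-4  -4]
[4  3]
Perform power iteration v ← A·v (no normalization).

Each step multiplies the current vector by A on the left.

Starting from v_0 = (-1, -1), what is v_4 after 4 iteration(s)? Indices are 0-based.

v_0 = (-1, -1).
v_1 = A·v_0 = (8, -7).
v_2 = A·v_1 = (-4, 11).
v_3 = A·v_2 = (-28, 17).
v_4 = A·v_3 = (44, -61).

v_4 = (44, -61)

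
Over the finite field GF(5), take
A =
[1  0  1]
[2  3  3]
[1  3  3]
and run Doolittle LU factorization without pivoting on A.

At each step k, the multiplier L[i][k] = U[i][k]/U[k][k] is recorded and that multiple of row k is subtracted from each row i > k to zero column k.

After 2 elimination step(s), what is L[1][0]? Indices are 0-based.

L[1][0] = 2

[col 0] pivot 1
  R1 -= 2*R0 → (0, 3, 1)  (L[1][0] := 2)
  R2 -= 1*R0 → (0, 3, 2)  (L[2][0] := 1)
[col 1] pivot 3
  R2 -= 1*R1 → (0, 0, 1)  (L[2][1] := 1)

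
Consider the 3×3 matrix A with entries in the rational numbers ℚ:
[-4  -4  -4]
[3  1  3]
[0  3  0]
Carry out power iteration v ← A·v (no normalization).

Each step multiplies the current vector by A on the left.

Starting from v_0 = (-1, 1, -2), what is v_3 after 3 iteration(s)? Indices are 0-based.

v_3 = (44, -83, 75)

v_0 = (-1, 1, -2).
v_1 = A·v_0 = (8, -8, 3).
v_2 = A·v_1 = (-12, 25, -24).
v_3 = A·v_2 = (44, -83, 75).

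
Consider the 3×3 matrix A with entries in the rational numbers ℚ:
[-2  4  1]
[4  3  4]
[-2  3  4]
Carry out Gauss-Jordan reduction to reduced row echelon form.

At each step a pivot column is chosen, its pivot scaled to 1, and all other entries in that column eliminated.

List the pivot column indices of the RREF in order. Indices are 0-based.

pivot columns: 0, 1, 2

pivot(0,0)=-2: scale R0 → (1, -2, -1/2)
  clear (1,0): R1 −= (4)R0 → (0, 11, 6)
  clear (2,0): R2 −= (-2)R0 → (0, -1, 3)
pivot(1,1)=11: scale R1 → (0, 1, 6/11)
  clear (0,1): R0 −= (-2)R1 → (1, 0, 13/22)
  clear (2,1): R2 −= (-1)R1 → (0, 0, 39/11)
pivot(2,2)=39/11: scale R2 → (0, 0, 1)
  clear (0,2): R0 −= (13/22)R2 → (1, 0, 0)
  clear (1,2): R1 −= (6/11)R2 → (0, 1, 0)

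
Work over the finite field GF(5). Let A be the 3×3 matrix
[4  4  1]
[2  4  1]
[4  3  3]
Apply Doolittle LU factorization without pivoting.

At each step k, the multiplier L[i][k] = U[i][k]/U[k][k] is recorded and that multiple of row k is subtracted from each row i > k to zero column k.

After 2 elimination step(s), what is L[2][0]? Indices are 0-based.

L[2][0] = 1

k=0: U[0][0]=4
  eliminate (1,0): mult=3, new row 1: (0, 2, 3); set L[1][0]=3
  eliminate (2,0): mult=1, new row 2: (0, 4, 2); set L[2][0]=1
k=1: U[1][1]=2
  eliminate (2,1): mult=2, new row 2: (0, 0, 1); set L[2][1]=2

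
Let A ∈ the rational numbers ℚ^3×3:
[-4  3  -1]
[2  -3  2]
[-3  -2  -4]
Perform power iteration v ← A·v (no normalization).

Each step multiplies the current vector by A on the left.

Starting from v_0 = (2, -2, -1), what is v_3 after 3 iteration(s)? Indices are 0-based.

v_0 = (2, -2, -1).
v_1 = A·v_0 = (-13, 8, 2).
v_2 = A·v_1 = (74, -46, 15).
v_3 = A·v_2 = (-449, 316, -190).

v_3 = (-449, 316, -190)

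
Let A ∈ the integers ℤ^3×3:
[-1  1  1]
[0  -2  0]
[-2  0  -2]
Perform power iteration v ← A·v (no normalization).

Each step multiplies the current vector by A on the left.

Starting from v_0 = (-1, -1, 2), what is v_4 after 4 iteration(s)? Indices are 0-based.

v_0 = (-1, -1, 2).
v_1 = A·v_0 = (2, 2, -2).
v_2 = A·v_1 = (-2, -4, 0).
v_3 = A·v_2 = (-2, 8, 4).
v_4 = A·v_3 = (14, -16, -4).

v_4 = (14, -16, -4)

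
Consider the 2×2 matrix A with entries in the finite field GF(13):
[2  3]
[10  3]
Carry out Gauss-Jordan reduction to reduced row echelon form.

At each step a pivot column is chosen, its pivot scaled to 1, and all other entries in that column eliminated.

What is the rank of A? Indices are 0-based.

step 1: normalize row 0 (÷2) = (1, 8)
  row 1: subtract 10×row0 = (0, 1)
step 2: normalize row 1 (÷1) = (0, 1)
  row 0: subtract 8×row1 = (1, 0)

rank = 2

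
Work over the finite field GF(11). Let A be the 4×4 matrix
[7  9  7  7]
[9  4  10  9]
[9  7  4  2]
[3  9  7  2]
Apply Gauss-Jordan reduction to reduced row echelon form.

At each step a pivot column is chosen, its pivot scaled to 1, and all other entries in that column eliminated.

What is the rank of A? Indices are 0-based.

rank = 4

[1] R0 /= 7  ⇒  (1, 6, 1, 1)
     R1 -= 9·R0  ⇒  (0, 5, 1, 0)
     R2 -= 9·R0  ⇒  (0, 8, 6, 4)
     R3 -= 3·R0  ⇒  (0, 2, 4, 10)
[2] R1 /= 5  ⇒  (0, 1, 9, 0)
     R0 -= 6·R1  ⇒  (1, 0, 2, 1)
     R2 -= 8·R1  ⇒  (0, 0, 0, 4)
     R3 -= 2·R1  ⇒  (0, 0, 8, 10)
[3] R2 <-> R3
[3] R2 /= 8  ⇒  (0, 0, 1, 4)
     R0 -= 2·R2  ⇒  (1, 0, 0, 4)
     R1 -= 9·R2  ⇒  (0, 1, 0, 8)
[4] R3 /= 4  ⇒  (0, 0, 0, 1)
     R0 -= 4·R3  ⇒  (1, 0, 0, 0)
     R1 -= 8·R3  ⇒  (0, 1, 0, 0)
     R2 -= 4·R3  ⇒  (0, 0, 1, 0)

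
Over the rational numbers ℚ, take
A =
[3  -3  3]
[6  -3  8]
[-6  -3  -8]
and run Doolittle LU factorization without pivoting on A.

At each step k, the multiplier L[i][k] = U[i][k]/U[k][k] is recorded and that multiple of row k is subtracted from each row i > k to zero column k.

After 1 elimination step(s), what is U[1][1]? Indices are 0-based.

[col 0] pivot 3
  R1 -= 2*R0 → (0, 3, 2)  (L[1][0] := 2)
  R2 -= -2*R0 → (0, -9, -2)  (L[2][0] := -2)

U[1][1] = 3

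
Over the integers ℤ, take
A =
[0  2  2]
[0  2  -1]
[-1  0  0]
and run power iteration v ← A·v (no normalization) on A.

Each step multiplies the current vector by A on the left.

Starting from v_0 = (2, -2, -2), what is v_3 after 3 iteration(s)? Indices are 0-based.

v_3 = (12, -12, 8)

v_0 = (2, -2, -2).
v_1 = A·v_0 = (-8, -2, -2).
v_2 = A·v_1 = (-8, -2, 8).
v_3 = A·v_2 = (12, -12, 8).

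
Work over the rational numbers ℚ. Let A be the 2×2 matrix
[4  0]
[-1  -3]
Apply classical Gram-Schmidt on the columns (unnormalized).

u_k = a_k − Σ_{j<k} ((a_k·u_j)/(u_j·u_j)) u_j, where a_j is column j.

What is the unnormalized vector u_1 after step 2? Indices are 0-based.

u_1 = (-12/17, -48/17)

Step 1: u_0 = a_0 = (4, -1).
Step 2: u_1 = a_1 − (3/17)·u_0 = (-12/17, -48/17).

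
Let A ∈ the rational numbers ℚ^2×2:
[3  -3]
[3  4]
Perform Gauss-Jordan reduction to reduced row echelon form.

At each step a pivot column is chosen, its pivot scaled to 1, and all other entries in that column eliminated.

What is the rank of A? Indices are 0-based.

pivot(0,0)=3: scale R0 → (1, -1)
  clear (1,0): R1 −= (3)R0 → (0, 7)
pivot(1,1)=7: scale R1 → (0, 1)
  clear (0,1): R0 −= (-1)R1 → (1, 0)

rank = 2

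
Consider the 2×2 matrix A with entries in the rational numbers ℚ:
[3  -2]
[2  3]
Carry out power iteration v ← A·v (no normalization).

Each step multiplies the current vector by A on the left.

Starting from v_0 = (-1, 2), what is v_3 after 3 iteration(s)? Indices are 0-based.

v_3 = (-83, -64)

v_0 = (-1, 2).
v_1 = A·v_0 = (-7, 4).
v_2 = A·v_1 = (-29, -2).
v_3 = A·v_2 = (-83, -64).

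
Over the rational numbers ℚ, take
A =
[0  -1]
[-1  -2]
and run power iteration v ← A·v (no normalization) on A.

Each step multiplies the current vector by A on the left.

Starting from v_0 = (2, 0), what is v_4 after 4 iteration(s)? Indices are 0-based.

v_0 = (2, 0).
v_1 = A·v_0 = (0, -2).
v_2 = A·v_1 = (2, 4).
v_3 = A·v_2 = (-4, -10).
v_4 = A·v_3 = (10, 24).

v_4 = (10, 24)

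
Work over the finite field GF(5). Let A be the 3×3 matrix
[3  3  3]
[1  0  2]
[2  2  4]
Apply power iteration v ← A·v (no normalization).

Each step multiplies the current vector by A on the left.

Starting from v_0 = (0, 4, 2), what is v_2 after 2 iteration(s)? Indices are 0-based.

v_0 = (0, 4, 2).
v_1 = A·v_0 = (3, 4, 1).
v_2 = A·v_1 = (4, 0, 3).

v_2 = (4, 0, 3)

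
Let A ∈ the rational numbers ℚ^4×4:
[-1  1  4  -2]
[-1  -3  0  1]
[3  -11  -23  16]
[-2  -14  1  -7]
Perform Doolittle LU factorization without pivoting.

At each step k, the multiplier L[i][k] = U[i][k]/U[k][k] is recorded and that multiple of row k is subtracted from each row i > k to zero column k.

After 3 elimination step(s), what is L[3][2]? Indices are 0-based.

L[3][2] = -3

[col 0] pivot -1
  R1 -= 1*R0 → (0, -4, -4, 3)  (L[1][0] := 1)
  R2 -= -3*R0 → (0, -8, -11, 10)  (L[2][0] := -3)
  R3 -= 2*R0 → (0, -16, -7, -3)  (L[3][0] := 2)
[col 1] pivot -4
  R2 -= 2*R1 → (0, 0, -3, 4)  (L[2][1] := 2)
  R3 -= 4*R1 → (0, 0, 9, -15)  (L[3][1] := 4)
[col 2] pivot -3
  R3 -= -3*R2 → (0, 0, 0, -3)  (L[3][2] := -3)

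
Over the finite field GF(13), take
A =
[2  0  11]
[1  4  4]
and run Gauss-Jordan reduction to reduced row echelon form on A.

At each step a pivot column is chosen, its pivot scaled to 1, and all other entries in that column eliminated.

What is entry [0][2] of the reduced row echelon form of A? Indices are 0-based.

[1] R0 /= 2  ⇒  (1, 0, 12)
     R1 -= 1·R0  ⇒  (0, 4, 5)
[2] R1 /= 4  ⇒  (0, 1, 11)

M[0][2] = 12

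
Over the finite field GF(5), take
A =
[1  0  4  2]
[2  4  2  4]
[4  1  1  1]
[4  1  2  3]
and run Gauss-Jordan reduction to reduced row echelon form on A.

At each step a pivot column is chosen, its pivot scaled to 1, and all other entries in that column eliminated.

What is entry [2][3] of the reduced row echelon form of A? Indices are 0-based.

pivot(0,0)=1: scale R0 → (1, 0, 4, 2)
  clear (1,0): R1 −= (2)R0 → (0, 4, 4, 0)
  clear (2,0): R2 −= (4)R0 → (0, 1, 0, 3)
  clear (3,0): R3 −= (4)R0 → (0, 1, 1, 0)
pivot(1,1)=4: scale R1 → (0, 1, 1, 0)
  clear (2,1): R2 −= (1)R1 → (0, 0, 4, 3)
  clear (3,1): R3 −= (1)R1 → (0, 0, 0, 0)
pivot(2,2)=4: scale R2 → (0, 0, 1, 2)
  clear (0,2): R0 −= (4)R2 → (1, 0, 0, 4)
  clear (1,2): R1 −= (1)R2 → (0, 1, 0, 3)
col 3: no nonzero at/below row 3; advance.

M[2][3] = 2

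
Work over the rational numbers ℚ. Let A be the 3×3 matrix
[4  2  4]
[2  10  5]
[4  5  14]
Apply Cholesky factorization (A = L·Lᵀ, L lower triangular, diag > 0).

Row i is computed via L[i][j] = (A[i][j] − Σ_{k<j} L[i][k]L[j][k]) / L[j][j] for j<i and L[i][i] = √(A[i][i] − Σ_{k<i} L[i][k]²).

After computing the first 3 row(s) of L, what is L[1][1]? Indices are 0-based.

L[1][1] = 3

Step 1: L[0][0] = √(4) = 2.
  L[1][0] = (2) / L[0][0] = 1.
Step 2: L[1][1] = √(9) = 3.
  L[2][0] = (4) / L[0][0] = 2.
  L[2][1] = (3) / L[1][1] = 1.
Step 3: L[2][2] = √(9) = 3.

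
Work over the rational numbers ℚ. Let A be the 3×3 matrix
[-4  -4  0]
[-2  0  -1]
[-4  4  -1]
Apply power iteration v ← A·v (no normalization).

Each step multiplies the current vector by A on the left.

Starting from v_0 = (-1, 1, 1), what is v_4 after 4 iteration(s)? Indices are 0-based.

v_0 = (-1, 1, 1).
v_1 = A·v_0 = (0, 1, 7).
v_2 = A·v_1 = (-4, -7, -3).
v_3 = A·v_2 = (44, 11, -9).
v_4 = A·v_3 = (-220, -79, -123).

v_4 = (-220, -79, -123)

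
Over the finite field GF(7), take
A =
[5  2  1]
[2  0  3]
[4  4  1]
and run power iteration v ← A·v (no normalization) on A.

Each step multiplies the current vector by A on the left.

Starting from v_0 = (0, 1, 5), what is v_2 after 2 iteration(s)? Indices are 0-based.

v_0 = (0, 1, 5).
v_1 = A·v_0 = (0, 1, 2).
v_2 = A·v_1 = (4, 6, 6).

v_2 = (4, 6, 6)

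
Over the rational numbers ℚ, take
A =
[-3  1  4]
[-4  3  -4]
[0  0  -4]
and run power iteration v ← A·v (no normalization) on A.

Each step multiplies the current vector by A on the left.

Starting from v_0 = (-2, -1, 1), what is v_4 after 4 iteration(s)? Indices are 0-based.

v_4 = (-722, -277, 256)

v_0 = (-2, -1, 1).
v_1 = A·v_0 = (9, 1, -4).
v_2 = A·v_1 = (-42, -17, 16).
v_3 = A·v_2 = (173, 53, -64).
v_4 = A·v_3 = (-722, -277, 256).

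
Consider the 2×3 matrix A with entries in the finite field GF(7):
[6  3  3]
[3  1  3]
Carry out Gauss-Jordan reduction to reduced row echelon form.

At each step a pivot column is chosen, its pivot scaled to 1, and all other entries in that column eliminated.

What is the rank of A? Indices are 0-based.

[1] R0 /= 6  ⇒  (1, 4, 4)
     R1 -= 3·R0  ⇒  (0, 3, 5)
[2] R1 /= 3  ⇒  (0, 1, 4)
     R0 -= 4·R1  ⇒  (1, 0, 2)

rank = 2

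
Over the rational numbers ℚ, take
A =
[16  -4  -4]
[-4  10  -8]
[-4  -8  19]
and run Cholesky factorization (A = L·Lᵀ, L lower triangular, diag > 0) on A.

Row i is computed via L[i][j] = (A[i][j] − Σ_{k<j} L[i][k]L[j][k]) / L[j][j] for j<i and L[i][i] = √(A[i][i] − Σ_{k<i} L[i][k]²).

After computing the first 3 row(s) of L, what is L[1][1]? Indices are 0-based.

L[1][1] = 3

Step 1: L[0][0] = √(16) = 4.
  L[1][0] = (-4) / L[0][0] = -1.
Step 2: L[1][1] = √(9) = 3.
  L[2][0] = (-4) / L[0][0] = -1.
  L[2][1] = (-9) / L[1][1] = -3.
Step 3: L[2][2] = √(9) = 3.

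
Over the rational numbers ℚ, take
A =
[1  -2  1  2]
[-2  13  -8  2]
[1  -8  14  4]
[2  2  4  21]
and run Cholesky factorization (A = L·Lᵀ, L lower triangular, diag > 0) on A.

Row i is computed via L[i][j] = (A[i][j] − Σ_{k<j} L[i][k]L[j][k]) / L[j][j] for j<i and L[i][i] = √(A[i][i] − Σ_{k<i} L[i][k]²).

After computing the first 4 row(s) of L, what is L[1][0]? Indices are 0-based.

L[1][0] = -2

Step 1: L[0][0] = √(1) = 1.
  L[1][0] = (-2) / L[0][0] = -2.
Step 2: L[1][1] = √(9) = 3.
  L[2][0] = (1) / L[0][0] = 1.
  L[2][1] = (-6) / L[1][1] = -2.
Step 3: L[2][2] = √(9) = 3.
  L[3][0] = (2) / L[0][0] = 2.
  L[3][1] = (6) / L[1][1] = 2.
  L[3][2] = (6) / L[2][2] = 2.
Step 4: L[3][3] = √(9) = 3.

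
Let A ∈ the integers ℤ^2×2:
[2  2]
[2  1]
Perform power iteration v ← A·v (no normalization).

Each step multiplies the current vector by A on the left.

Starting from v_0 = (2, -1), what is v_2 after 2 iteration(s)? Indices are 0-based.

v_2 = (10, 7)

v_0 = (2, -1).
v_1 = A·v_0 = (2, 3).
v_2 = A·v_1 = (10, 7).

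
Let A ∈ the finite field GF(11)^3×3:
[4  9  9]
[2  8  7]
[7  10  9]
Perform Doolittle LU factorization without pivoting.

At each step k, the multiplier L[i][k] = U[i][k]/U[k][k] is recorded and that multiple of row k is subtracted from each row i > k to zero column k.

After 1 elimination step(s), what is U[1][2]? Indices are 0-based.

k=0: U[0][0]=4
  eliminate (1,0): mult=6, new row 1: (0, 9, 8); set L[1][0]=6
  eliminate (2,0): mult=10, new row 2: (0, 8, 7); set L[2][0]=10

U[1][2] = 8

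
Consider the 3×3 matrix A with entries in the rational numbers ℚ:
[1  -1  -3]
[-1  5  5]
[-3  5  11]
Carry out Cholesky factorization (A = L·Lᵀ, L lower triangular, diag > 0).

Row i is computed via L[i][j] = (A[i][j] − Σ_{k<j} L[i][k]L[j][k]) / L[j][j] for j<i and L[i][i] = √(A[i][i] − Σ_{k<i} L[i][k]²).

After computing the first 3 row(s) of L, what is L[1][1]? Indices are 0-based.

L[1][1] = 2

Step 1: L[0][0] = √(1) = 1.
  L[1][0] = (-1) / L[0][0] = -1.
Step 2: L[1][1] = √(4) = 2.
  L[2][0] = (-3) / L[0][0] = -3.
  L[2][1] = (2) / L[1][1] = 1.
Step 3: L[2][2] = √(1) = 1.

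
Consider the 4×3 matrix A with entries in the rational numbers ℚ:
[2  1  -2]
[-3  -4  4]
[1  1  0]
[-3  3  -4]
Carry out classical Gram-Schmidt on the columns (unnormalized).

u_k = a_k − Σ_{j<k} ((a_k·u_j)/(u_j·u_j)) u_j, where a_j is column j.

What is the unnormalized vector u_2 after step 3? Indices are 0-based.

Step 1: u_0 = a_0 = (2, -3, 1, -3).
Step 2: u_1 = a_1 − (6/23)·u_0 = (11/23, -74/23, 17/23, 87/23).
Step 3: u_2 = a_2 − (-4/23)·u_0 − (-74/65)·u_1 = (-72/65, -12/65, 66/65, -14/65).

u_2 = (-72/65, -12/65, 66/65, -14/65)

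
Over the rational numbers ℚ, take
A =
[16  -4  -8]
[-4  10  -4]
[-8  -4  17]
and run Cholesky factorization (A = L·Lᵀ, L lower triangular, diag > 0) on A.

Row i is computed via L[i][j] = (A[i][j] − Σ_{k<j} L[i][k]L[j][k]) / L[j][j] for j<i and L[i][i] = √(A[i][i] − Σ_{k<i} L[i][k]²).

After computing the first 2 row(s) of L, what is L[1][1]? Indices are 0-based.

Step 1: L[0][0] = √(16) = 4.
  L[1][0] = (-4) / L[0][0] = -1.
Step 2: L[1][1] = √(9) = 3.

L[1][1] = 3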